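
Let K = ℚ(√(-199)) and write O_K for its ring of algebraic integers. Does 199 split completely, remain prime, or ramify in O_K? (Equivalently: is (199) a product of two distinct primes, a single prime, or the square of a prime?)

p ramifies

Since -199 ≡ 1 mod 4, the ring of integers is ℤ[(1+√-199)/2] with discriminant -199.
199 divides disc(K) = -199, so 199 ramifies.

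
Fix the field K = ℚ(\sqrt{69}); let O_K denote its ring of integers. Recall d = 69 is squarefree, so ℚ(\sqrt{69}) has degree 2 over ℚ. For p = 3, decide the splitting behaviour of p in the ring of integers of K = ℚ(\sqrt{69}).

ramifies in O_K

d = 69 ≡ 1 (mod 4), so O_K = ℤ[(1+√69)/2] and disc(K) = d = 69.
3 divides disc(K) = 69, so 3 ramifies.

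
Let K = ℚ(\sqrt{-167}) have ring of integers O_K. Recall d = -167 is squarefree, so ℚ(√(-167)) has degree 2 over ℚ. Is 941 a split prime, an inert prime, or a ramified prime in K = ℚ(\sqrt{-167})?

d = -167 ≡ 1 (mod 4), so O_K = ℤ[(1+√-167)/2] and disc(K) = d = -167.
941 ∤ -167, so 941 is unramified.
Legendre symbol by Euler's criterion: (-167/941) ≡ (-167)^470 ≡ 940 (mod 941), i.e. (-167/941) = -1.
Legendre symbol -1 ⇒ 941 is inert.

p is inert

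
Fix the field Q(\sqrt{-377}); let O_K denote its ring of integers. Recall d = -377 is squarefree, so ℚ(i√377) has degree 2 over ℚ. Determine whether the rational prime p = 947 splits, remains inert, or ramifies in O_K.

remains prime (inert)

d = -377 ≡ 3 (mod 4), so O_K = ℤ[√-377] and disc(K) = 4d = -1508.
Since gcd(947, -1508) = 1 the prime 947 does not ramify.
Legendre symbol by Euler's criterion: (-377/947) ≡ (-377)^473 ≡ 946 (mod 947), i.e. (-377/947) = -1.
Legendre symbol -1 ⇒ 947 is inert.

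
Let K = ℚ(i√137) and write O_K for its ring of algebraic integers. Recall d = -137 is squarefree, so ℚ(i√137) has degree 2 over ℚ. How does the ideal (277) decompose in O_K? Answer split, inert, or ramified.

inert

d = -137 ≡ 3 (mod 4), so O_K = ℤ[√-137] and disc(K) = 4d = -548.
Since gcd(277, -548) = 1 the prime 277 does not ramify.
Legendre symbol by Euler's criterion: (-137/277) ≡ (-137)^138 ≡ 276 (mod 277), i.e. (-137/277) = -1.
Legendre symbol -1 ⇒ 277 is inert.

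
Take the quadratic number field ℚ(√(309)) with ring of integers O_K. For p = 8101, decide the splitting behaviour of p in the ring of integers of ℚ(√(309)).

inert

d = 309 ≡ 1 (mod 4), so O_K = ℤ[(1+√309)/2] and disc(K) = d = 309.
disc(K) = 309 is not divisible by 8101; 8101 is unramified.
Euler's criterion: 309^4050 mod 8101 = 8100. Thus (309|8101) = -1.
(309/8101) = -1, so 8101 is inert.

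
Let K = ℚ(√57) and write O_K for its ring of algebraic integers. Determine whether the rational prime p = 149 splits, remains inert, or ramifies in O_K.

d = 57 ≡ 1 (mod 4), so O_K = ℤ[(1+√57)/2] and disc(K) = d = 57.
Since gcd(149, 57) = 1 the prime 149 does not ramify.
(57/149) = 57^74 mod 149 = 148, giving Legendre symbol -1.
(57/149) = -1, so 149 is inert.

inert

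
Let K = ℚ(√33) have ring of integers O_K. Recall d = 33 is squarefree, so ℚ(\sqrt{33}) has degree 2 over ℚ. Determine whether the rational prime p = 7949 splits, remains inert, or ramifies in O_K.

splits completely

d = 33 ≡ 1 (mod 4), so O_K = ℤ[(1+√33)/2] and disc(K) = d = 33.
Since gcd(7949, 33) = 1 the prime 7949 does not ramify.
Compute (33/7949) via Euler: 33^((7949-1)/2) mod 7949 = 1, so (33/7949) = 1.
(33/7949) = 1, so 7949 splits.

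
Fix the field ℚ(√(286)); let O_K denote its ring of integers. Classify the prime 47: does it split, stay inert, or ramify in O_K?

split — (47) = 𝔭₁𝔭₂ with 𝔭₁ ≠ 𝔭₂

d = 286 ≡ 2 (mod 4), so O_K = ℤ[√286] and disc(K) = 4d = 1144.
Since gcd(47, 1144) = 1 the prime 47 does not ramify.
Legendre symbol by Euler's criterion: (286/47) ≡ 286^23 ≡ 1 (mod 47), i.e. (286/47) = 1.
(286/47) = 1, so 47 splits.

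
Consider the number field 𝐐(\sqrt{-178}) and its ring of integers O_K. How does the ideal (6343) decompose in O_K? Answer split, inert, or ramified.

p splits

Since -178 ≢ 1 mod 4, the ring of integers is ℤ[√-178] with discriminant 4·(-178) = -712.
Since gcd(6343, -712) = 1 the prime 6343 does not ramify.
Compute (-178/6343) via Euler: 6165^((6343-1)/2) mod 6343 = 1, so (-178/6343) = 1.
(-178/6343) = 1, so 6343 splits.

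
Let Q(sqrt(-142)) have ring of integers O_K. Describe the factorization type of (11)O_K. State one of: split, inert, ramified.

Since -142 ≢ 1 mod 4, the ring of integers is ℤ[√-142] with discriminant 4·(-142) = -568.
11 ∤ -568, so 11 is unramified.
Euler's criterion: (-142)^5 mod 11 = 1. Thus (-142|11) = 1.
(-142/11) = 1, so 11 splits.

11 splits in O_K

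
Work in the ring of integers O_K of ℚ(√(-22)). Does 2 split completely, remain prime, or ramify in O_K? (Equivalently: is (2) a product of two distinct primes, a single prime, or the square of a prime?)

p ramifies

-22 mod 4 = 2, hence disc K = 4·(-22) = -88 and O_K = ℤ[√-22].
disc(K) = -88 = 2·(-44), so p = 2 is ramified.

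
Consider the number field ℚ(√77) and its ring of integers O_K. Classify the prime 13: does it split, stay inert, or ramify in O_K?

split — (13) = 𝔭₁𝔭₂ with 𝔭₁ ≠ 𝔭₂

d = 77 ≡ 1 (mod 4), so O_K = ℤ[(1+√77)/2] and disc(K) = d = 77.
13 ∤ 77, so 13 is unramified.
(77/13) = 12^6 mod 13 = 1, giving Legendre symbol 1.
d is a quadratic residue mod p, hence 13 splits in O_K.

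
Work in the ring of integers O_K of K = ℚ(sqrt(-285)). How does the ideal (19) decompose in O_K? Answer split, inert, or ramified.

-285 mod 4 = 3, hence disc K = 4·(-285) = -1140 and O_K = ℤ[√-285].
disc(K) = -1140 = 19·(-60), so p = 19 is ramified.

ramified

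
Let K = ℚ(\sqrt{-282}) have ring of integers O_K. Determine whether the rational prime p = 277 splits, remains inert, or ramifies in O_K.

p is inert

Since -282 ≢ 1 mod 4, the ring of integers is ℤ[√-282] with discriminant 4·(-282) = -1128.
disc(K) = -1128 is not divisible by 277; 277 is unramified.
(-282/277) = 272^138 mod 277 = 276, giving Legendre symbol -1.
Legendre symbol -1 ⇒ 277 is inert.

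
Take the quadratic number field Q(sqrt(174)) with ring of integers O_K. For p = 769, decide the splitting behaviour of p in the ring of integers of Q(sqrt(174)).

inert — (769) stays prime in O_K

Since 174 ≢ 1 mod 4, the ring of integers is ℤ[√174] with discriminant 4·174 = 696.
Since gcd(769, 696) = 1 the prime 769 does not ramify.
Compute (174/769) via Euler: 174^((769-1)/2) mod 769 = 768, so (174/769) = -1.
d is a non-residue mod p, hence 769 remains inert in O_K.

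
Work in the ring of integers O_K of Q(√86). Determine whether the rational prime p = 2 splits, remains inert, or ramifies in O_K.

2 is ramified

d = 86 ≡ 2 (mod 4), so O_K = ℤ[√86] and disc(K) = 4d = 344.
2 divides disc(K) = 344, so 2 ramifies.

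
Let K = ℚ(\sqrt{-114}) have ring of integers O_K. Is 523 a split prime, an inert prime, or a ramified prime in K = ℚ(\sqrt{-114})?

Since -114 ≢ 1 mod 4, the ring of integers is ℤ[√-114] with discriminant 4·(-114) = -456.
523 ∤ -456, so 523 is unramified.
(-114/523) = 409^261 mod 523 = 522, giving Legendre symbol -1.
Legendre symbol -1 ⇒ 523 is inert.

remains prime (inert)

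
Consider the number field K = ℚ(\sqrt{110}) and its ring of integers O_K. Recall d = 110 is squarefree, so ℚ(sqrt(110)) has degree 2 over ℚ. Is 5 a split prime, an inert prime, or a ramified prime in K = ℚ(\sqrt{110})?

p ramifies

d = 110 ≡ 2 (mod 4), so O_K = ℤ[√110] and disc(K) = 4d = 440.
5 divides disc(K) = 440, so 5 ramifies.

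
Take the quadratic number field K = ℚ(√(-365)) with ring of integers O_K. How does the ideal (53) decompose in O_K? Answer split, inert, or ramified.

Since -365 ≢ 1 mod 4, the ring of integers is ℤ[√-365] with discriminant 4·(-365) = -1460.
Since gcd(53, -1460) = 1 the prime 53 does not ramify.
Compute (-365/53) via Euler: 6^((53-1)/2) mod 53 = 1, so (-365/53) = 1.
d is a quadratic residue mod p, hence 53 splits in O_K.

53 splits in O_K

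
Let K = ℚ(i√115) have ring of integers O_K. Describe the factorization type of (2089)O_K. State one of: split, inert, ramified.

Since -115 ≡ 1 mod 4, the ring of integers is ℤ[(1+√-115)/2] with discriminant -115.
2089 ∤ -115, so 2089 is unramified.
Compute (-115/2089) via Euler: 1974^((2089-1)/2) mod 2089 = 2088, so (-115/2089) = -1.
Legendre symbol -1 ⇒ 2089 is inert.

remains prime (inert)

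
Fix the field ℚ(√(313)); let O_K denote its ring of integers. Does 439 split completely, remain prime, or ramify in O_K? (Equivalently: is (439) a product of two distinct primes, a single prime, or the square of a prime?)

d = 313 ≡ 1 (mod 4), so O_K = ℤ[(1+√313)/2] and disc(K) = d = 313.
439 ∤ 313, so 439 is unramified.
(313/439) = 313^219 mod 439 = 438, giving Legendre symbol -1.
Legendre symbol -1 ⇒ 439 is inert.

inert — (439) stays prime in O_K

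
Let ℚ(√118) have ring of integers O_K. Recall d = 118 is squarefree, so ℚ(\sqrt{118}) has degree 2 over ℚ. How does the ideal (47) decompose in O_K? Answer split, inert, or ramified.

splits completely

Since 118 ≢ 1 mod 4, the ring of integers is ℤ[√118] with discriminant 4·118 = 472.
47 ∤ 472, so 47 is unramified.
Compute (118/47) via Euler: 24^((47-1)/2) mod 47 = 1, so (118/47) = 1.
d is a quadratic residue mod p, hence 47 splits in O_K.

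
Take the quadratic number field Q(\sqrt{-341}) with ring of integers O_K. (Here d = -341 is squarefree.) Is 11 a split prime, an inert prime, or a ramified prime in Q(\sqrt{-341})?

p ramifies

Since -341 ≢ 1 mod 4, the ring of integers is ℤ[√-341] with discriminant 4·(-341) = -1364.
11 divides disc(K) = -1364, so 11 ramifies.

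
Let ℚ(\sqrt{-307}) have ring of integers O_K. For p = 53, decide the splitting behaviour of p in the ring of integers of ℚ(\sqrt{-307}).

d = -307 ≡ 1 (mod 4), so O_K = ℤ[(1+√-307)/2] and disc(K) = d = -307.
53 ∤ -307, so 53 is unramified.
Compute (-307/53) via Euler: 11^((53-1)/2) mod 53 = 1, so (-307/53) = 1.
(-307/53) = 1, so 53 splits.

split — (53) = 𝔭₁𝔭₂ with 𝔭₁ ≠ 𝔭₂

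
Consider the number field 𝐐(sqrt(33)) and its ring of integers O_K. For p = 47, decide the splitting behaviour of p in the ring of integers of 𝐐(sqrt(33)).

remains prime (inert)

d = 33 ≡ 1 (mod 4), so O_K = ℤ[(1+√33)/2] and disc(K) = d = 33.
47 ∤ 33, so 47 is unramified.
(33/47) = 33^23 mod 47 = 46, giving Legendre symbol -1.
Legendre symbol -1 ⇒ 47 is inert.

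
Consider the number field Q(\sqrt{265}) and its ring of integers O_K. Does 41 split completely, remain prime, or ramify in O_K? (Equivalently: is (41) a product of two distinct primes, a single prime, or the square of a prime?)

265 mod 4 = 1, hence disc K = 265 and O_K = ℤ[(1+√265)/2].
Since gcd(41, 265) = 1 the prime 41 does not ramify.
Compute (265/41) via Euler: 19^((41-1)/2) mod 41 = 40, so (265/41) = -1.
Legendre symbol -1 ⇒ 41 is inert.

remains prime (inert)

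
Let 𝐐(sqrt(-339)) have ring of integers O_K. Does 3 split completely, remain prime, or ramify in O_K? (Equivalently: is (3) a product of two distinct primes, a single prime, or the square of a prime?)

-339 mod 4 = 1, hence disc K = -339 and O_K = ℤ[(1+√-339)/2].
disc(K) = -339 = 3·(-113), so p = 3 is ramified.

p ramifies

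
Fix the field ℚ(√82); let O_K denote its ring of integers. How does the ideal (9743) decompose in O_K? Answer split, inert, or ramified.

d = 82 ≡ 2 (mod 4), so O_K = ℤ[√82] and disc(K) = 4d = 328.
9743 ∤ 328, so 9743 is unramified.
Euler's criterion: 82^4871 mod 9743 = 9742. Thus (82|9743) = -1.
d is a non-residue mod p, hence 9743 remains inert in O_K.

p is inert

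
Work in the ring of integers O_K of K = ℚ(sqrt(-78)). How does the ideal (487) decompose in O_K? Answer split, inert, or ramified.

remains prime (inert)

d = -78 ≡ 2 (mod 4), so O_K = ℤ[√-78] and disc(K) = 4d = -312.
487 ∤ -312, so 487 is unramified.
Compute (-78/487) via Euler: 409^((487-1)/2) mod 487 = 486, so (-78/487) = -1.
(-78/487) = -1, so 487 is inert.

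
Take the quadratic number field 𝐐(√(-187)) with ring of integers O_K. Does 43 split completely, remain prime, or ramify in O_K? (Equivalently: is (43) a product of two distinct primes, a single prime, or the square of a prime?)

Since -187 ≡ 1 mod 4, the ring of integers is ℤ[(1+√-187)/2] with discriminant -187.
Since gcd(43, -187) = 1 the prime 43 does not ramify.
(-187/43) = 28^21 mod 43 = 42, giving Legendre symbol -1.
(-187/43) = -1, so 43 is inert.

inert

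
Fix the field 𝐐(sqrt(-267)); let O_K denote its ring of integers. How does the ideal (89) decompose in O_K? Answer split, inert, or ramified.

d = -267 ≡ 1 (mod 4), so O_K = ℤ[(1+√-267)/2] and disc(K) = d = -267.
Ramification test: 89 | -267. The prime 89 ramifies in K.

p ramifies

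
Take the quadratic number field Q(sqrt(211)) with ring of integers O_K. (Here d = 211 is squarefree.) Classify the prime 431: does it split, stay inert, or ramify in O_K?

d = 211 ≡ 3 (mod 4), so O_K = ℤ[√211] and disc(K) = 4d = 844.
431 ∤ 844, so 431 is unramified.
Compute (211/431) via Euler: 211^((431-1)/2) mod 431 = 430, so (211/431) = -1.
d is a non-residue mod p, hence 431 remains inert in O_K.

inert — (431) stays prime in O_K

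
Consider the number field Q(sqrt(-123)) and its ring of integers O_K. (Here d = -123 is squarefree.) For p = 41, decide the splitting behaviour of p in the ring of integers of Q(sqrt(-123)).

ramified — (41) = 𝔭²

d = -123 ≡ 1 (mod 4), so O_K = ℤ[(1+√-123)/2] and disc(K) = d = -123.
41 divides disc(K) = -123, so 41 ramifies.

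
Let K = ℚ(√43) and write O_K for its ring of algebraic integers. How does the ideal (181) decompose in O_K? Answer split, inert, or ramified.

d = 43 ≡ 3 (mod 4), so O_K = ℤ[√43] and disc(K) = 4d = 172.
181 ∤ 172, so 181 is unramified.
(43/181) = 43^90 mod 181 = 1, giving Legendre symbol 1.
Legendre symbol 1 ⇒ 181 is split.

splits completely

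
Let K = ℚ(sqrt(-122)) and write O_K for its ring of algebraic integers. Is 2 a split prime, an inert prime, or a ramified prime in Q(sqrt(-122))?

Since -122 ≢ 1 mod 4, the ring of integers is ℤ[√-122] with discriminant 4·(-122) = -488.
disc(K) = -488 = 2·(-244), so p = 2 is ramified.

ramifies in O_K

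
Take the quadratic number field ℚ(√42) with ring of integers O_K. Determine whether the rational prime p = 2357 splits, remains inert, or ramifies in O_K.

Since 42 ≢ 1 mod 4, the ring of integers is ℤ[√42] with discriminant 4·42 = 168.
Since gcd(2357, 168) = 1 the prime 2357 does not ramify.
Legendre symbol by Euler's criterion: (42/2357) ≡ 42^1178 ≡ 2356 (mod 2357), i.e. (42/2357) = -1.
(42/2357) = -1, so 2357 is inert.

inert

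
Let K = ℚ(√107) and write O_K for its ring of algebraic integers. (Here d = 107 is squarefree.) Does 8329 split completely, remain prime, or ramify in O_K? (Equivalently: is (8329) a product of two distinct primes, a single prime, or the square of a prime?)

p splits

Since 107 ≢ 1 mod 4, the ring of integers is ℤ[√107] with discriminant 4·107 = 428.
Since gcd(8329, 428) = 1 the prime 8329 does not ramify.
Euler's criterion: 107^4164 mod 8329 = 1. Thus (107|8329) = 1.
(107/8329) = 1, so 8329 splits.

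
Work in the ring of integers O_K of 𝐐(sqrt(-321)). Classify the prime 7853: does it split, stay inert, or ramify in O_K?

p is inert

d = -321 ≡ 3 (mod 4), so O_K = ℤ[√-321] and disc(K) = 4d = -1284.
Since gcd(7853, -1284) = 1 the prime 7853 does not ramify.
Euler's criterion: (-321)^3926 mod 7853 = 7852. Thus (-321|7853) = -1.
Legendre symbol -1 ⇒ 7853 is inert.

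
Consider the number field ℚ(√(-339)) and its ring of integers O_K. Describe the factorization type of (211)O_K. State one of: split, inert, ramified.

p splits

d = -339 ≡ 1 (mod 4), so O_K = ℤ[(1+√-339)/2] and disc(K) = d = -339.
211 ∤ -339, so 211 is unramified.
Compute (-339/211) via Euler: 83^((211-1)/2) mod 211 = 1, so (-339/211) = 1.
Legendre symbol 1 ⇒ 211 is split.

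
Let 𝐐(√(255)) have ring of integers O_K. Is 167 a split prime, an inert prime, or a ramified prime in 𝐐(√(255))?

255 mod 4 = 3, hence disc K = 4·255 = 1020 and O_K = ℤ[√255].
Since gcd(167, 1020) = 1 the prime 167 does not ramify.
(255/167) = 88^83 mod 167 = 1, giving Legendre symbol 1.
Legendre symbol 1 ⇒ 167 is split.

split — (167) = 𝔭₁𝔭₂ with 𝔭₁ ≠ 𝔭₂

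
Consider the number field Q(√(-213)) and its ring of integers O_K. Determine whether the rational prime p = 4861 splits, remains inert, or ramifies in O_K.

Since -213 ≢ 1 mod 4, the ring of integers is ℤ[√-213] with discriminant 4·(-213) = -852.
Since gcd(4861, -852) = 1 the prime 4861 does not ramify.
Compute (-213/4861) via Euler: 4648^((4861-1)/2) mod 4861 = 4860, so (-213/4861) = -1.
d is a non-residue mod p, hence 4861 remains inert in O_K.

4861 remains inert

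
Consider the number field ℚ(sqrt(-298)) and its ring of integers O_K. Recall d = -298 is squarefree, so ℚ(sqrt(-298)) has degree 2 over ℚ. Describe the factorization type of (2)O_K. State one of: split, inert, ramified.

ramified — (2) = 𝔭²

-298 mod 4 = 2, hence disc K = 4·(-298) = -1192 and O_K = ℤ[√-298].
2 divides disc(K) = -1192, so 2 ramifies.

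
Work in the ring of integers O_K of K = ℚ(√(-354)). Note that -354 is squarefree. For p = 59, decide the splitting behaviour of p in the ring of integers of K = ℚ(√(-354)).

d = -354 ≡ 2 (mod 4), so O_K = ℤ[√-354] and disc(K) = 4d = -1416.
Ramification test: 59 | -1416. The prime 59 ramifies in K.

ramifies in O_K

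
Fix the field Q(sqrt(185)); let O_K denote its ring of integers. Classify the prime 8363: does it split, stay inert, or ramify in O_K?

185 mod 4 = 1, hence disc K = 185 and O_K = ℤ[(1+√185)/2].
Since gcd(8363, 185) = 1 the prime 8363 does not ramify.
(185/8363) = 185^4181 mod 8363 = 8362, giving Legendre symbol -1.
(185/8363) = -1, so 8363 is inert.

inert — (8363) stays prime in O_K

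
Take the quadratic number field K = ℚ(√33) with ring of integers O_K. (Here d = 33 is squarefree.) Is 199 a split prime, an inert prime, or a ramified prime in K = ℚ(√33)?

Since 33 ≡ 1 mod 4, the ring of integers is ℤ[(1+√33)/2] with discriminant 33.
199 ∤ 33, so 199 is unramified.
Legendre symbol by Euler's criterion: (33/199) ≡ 33^99 ≡ 1 (mod 199), i.e. (33/199) = 1.
Legendre symbol 1 ⇒ 199 is split.

199 splits in O_K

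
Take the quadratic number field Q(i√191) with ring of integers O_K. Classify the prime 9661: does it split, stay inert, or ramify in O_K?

d = -191 ≡ 1 (mod 4), so O_K = ℤ[(1+√-191)/2] and disc(K) = d = -191.
9661 ∤ -191, so 9661 is unramified.
(-191/9661) = 9470^4830 mod 9661 = 9660, giving Legendre symbol -1.
d is a non-residue mod p, hence 9661 remains inert in O_K.

9661 remains inert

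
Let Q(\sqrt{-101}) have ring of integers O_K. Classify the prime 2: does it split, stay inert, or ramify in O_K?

2 is ramified

d = -101 ≡ 3 (mod 4), so O_K = ℤ[√-101] and disc(K) = 4d = -404.
disc(K) = -404 = 2·(-202), so p = 2 is ramified.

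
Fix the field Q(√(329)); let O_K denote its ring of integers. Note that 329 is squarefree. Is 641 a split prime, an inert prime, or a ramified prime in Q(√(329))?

inert — (641) stays prime in O_K

329 mod 4 = 1, hence disc K = 329 and O_K = ℤ[(1+√329)/2].
disc(K) = 329 is not divisible by 641; 641 is unramified.
Compute (329/641) via Euler: 329^((641-1)/2) mod 641 = 640, so (329/641) = -1.
(329/641) = -1, so 641 is inert.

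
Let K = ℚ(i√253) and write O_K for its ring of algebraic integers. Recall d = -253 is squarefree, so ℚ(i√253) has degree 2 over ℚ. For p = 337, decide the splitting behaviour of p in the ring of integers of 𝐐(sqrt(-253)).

p splits

-253 mod 4 = 3, hence disc K = 4·(-253) = -1012 and O_K = ℤ[√-253].
disc(K) = -1012 is not divisible by 337; 337 is unramified.
Euler's criterion: (-253)^168 mod 337 = 1. Thus (-253|337) = 1.
(-253/337) = 1, so 337 splits.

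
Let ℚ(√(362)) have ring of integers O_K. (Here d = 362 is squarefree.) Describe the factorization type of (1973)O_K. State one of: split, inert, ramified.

362 mod 4 = 2, hence disc K = 4·362 = 1448 and O_K = ℤ[√362].
disc(K) = 1448 is not divisible by 1973; 1973 is unramified.
Compute (362/1973) via Euler: 362^((1973-1)/2) mod 1973 = 1, so (362/1973) = 1.
Legendre symbol 1 ⇒ 1973 is split.

p splits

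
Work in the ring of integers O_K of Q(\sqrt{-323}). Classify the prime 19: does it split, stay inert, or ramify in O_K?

d = -323 ≡ 1 (mod 4), so O_K = ℤ[(1+√-323)/2] and disc(K) = d = -323.
19 divides disc(K) = -323, so 19 ramifies.

19 is ramified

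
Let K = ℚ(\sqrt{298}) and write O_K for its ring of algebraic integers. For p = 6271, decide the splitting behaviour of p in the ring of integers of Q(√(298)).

298 mod 4 = 2, hence disc K = 4·298 = 1192 and O_K = ℤ[√298].
disc(K) = 1192 is not divisible by 6271; 6271 is unramified.
Compute (298/6271) via Euler: 298^((6271-1)/2) mod 6271 = 6270, so (298/6271) = -1.
(298/6271) = -1, so 6271 is inert.

remains prime (inert)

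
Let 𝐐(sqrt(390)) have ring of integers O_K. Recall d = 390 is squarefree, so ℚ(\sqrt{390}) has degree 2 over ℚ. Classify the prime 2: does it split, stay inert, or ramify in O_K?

2 is ramified

390 mod 4 = 2, hence disc K = 4·390 = 1560 and O_K = ℤ[√390].
disc(K) = 1560 = 2·780, so p = 2 is ramified.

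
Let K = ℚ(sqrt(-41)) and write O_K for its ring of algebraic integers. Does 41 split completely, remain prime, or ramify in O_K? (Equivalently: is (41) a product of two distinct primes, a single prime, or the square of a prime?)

ramifies in O_K

Since -41 ≢ 1 mod 4, the ring of integers is ℤ[√-41] with discriminant 4·(-41) = -164.
41 divides disc(K) = -164, so 41 ramifies.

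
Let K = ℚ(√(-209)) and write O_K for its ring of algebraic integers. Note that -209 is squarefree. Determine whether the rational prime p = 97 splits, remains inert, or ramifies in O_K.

d = -209 ≡ 3 (mod 4), so O_K = ℤ[√-209] and disc(K) = 4d = -836.
97 ∤ -836, so 97 is unramified.
Compute (-209/97) via Euler: 82^((97-1)/2) mod 97 = 96, so (-209/97) = -1.
d is a non-residue mod p, hence 97 remains inert in O_K.

remains prime (inert)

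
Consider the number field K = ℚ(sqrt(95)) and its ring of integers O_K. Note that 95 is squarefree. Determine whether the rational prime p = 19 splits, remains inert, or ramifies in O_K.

d = 95 ≡ 3 (mod 4), so O_K = ℤ[√95] and disc(K) = 4d = 380.
Ramification test: 19 | 380. The prime 19 ramifies in K.

ramified — (19) = 𝔭²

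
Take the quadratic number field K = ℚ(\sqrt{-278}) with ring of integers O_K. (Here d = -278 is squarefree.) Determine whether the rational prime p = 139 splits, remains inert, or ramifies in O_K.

-278 mod 4 = 2, hence disc K = 4·(-278) = -1112 and O_K = ℤ[√-278].
Ramification test: 139 | -1112. The prime 139 ramifies in K.

ramifies in O_K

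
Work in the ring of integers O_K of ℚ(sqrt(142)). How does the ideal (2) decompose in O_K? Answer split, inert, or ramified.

Since 142 ≢ 1 mod 4, the ring of integers is ℤ[√142] with discriminant 4·142 = 568.
Ramification test: 2 | 568. The prime 2 ramifies in K.

p ramifies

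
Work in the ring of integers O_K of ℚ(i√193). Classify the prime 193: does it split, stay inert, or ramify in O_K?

d = -193 ≡ 3 (mod 4), so O_K = ℤ[√-193] and disc(K) = 4d = -772.
Ramification test: 193 | -772. The prime 193 ramifies in K.

193 is ramified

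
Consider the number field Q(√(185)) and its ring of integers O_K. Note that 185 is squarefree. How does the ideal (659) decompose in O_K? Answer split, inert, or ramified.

Since 185 ≡ 1 mod 4, the ring of integers is ℤ[(1+√185)/2] with discriminant 185.
Since gcd(659, 185) = 1 the prime 659 does not ramify.
Euler's criterion: 185^329 mod 659 = 1. Thus (185|659) = 1.
(185/659) = 1, so 659 splits.

split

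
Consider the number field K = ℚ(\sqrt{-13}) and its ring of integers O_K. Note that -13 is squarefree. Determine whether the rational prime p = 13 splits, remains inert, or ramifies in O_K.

Since -13 ≢ 1 mod 4, the ring of integers is ℤ[√-13] with discriminant 4·(-13) = -52.
13 divides disc(K) = -52, so 13 ramifies.

ramified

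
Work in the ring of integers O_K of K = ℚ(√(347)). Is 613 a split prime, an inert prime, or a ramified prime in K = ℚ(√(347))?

d = 347 ≡ 3 (mod 4), so O_K = ℤ[√347] and disc(K) = 4d = 1388.
disc(K) = 1388 is not divisible by 613; 613 is unramified.
Euler's criterion: 347^306 mod 613 = 612. Thus (347|613) = -1.
(347/613) = -1, so 613 is inert.

p is inert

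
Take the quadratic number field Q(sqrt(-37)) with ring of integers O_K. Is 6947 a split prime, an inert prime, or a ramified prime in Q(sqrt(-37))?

remains prime (inert)

Since -37 ≢ 1 mod 4, the ring of integers is ℤ[√-37] with discriminant 4·(-37) = -148.
disc(K) = -148 is not divisible by 6947; 6947 is unramified.
Legendre symbol by Euler's criterion: (-37/6947) ≡ (-37)^3473 ≡ 6946 (mod 6947), i.e. (-37/6947) = -1.
(-37/6947) = -1, so 6947 is inert.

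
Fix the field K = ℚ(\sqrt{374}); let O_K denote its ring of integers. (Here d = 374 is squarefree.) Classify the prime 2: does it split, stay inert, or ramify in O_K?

ramified — (2) = 𝔭²

d = 374 ≡ 2 (mod 4), so O_K = ℤ[√374] and disc(K) = 4d = 1496.
2 divides disc(K) = 1496, so 2 ramifies.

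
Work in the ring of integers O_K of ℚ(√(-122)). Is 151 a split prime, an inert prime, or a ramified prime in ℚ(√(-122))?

split — (151) = 𝔭₁𝔭₂ with 𝔭₁ ≠ 𝔭₂

d = -122 ≡ 2 (mod 4), so O_K = ℤ[√-122] and disc(K) = 4d = -488.
disc(K) = -488 is not divisible by 151; 151 is unramified.
Legendre symbol by Euler's criterion: (-122/151) ≡ (-122)^75 ≡ 1 (mod 151), i.e. (-122/151) = 1.
(-122/151) = 1, so 151 splits.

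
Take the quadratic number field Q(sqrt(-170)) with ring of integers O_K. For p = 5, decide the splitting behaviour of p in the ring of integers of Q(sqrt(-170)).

-170 mod 4 = 2, hence disc K = 4·(-170) = -680 and O_K = ℤ[√-170].
disc(K) = -680 = 5·(-136), so p = 5 is ramified.

ramifies in O_K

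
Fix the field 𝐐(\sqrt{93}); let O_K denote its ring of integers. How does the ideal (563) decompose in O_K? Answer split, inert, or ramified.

93 mod 4 = 1, hence disc K = 93 and O_K = ℤ[(1+√93)/2].
563 ∤ 93, so 563 is unramified.
Compute (93/563) via Euler: 93^((563-1)/2) mod 563 = 562, so (93/563) = -1.
Legendre symbol -1 ⇒ 563 is inert.

p is inert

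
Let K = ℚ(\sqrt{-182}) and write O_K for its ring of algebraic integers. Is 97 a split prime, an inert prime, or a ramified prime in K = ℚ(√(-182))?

-182 mod 4 = 2, hence disc K = 4·(-182) = -728 and O_K = ℤ[√-182].
Since gcd(97, -728) = 1 the prime 97 does not ramify.
Euler's criterion: (-182)^48 mod 97 = 1. Thus (-182|97) = 1.
Legendre symbol 1 ⇒ 97 is split.

p splits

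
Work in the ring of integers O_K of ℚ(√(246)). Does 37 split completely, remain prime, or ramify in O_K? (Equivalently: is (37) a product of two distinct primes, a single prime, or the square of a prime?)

246 mod 4 = 2, hence disc K = 4·246 = 984 and O_K = ℤ[√246].
Since gcd(37, 984) = 1 the prime 37 does not ramify.
Euler's criterion: 246^18 mod 37 = 36. Thus (246|37) = -1.
d is a non-residue mod p, hence 37 remains inert in O_K.

inert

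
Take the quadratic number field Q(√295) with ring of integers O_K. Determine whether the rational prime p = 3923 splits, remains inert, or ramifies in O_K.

d = 295 ≡ 3 (mod 4), so O_K = ℤ[√295] and disc(K) = 4d = 1180.
disc(K) = 1180 is not divisible by 3923; 3923 is unramified.
(295/3923) = 295^1961 mod 3923 = 1, giving Legendre symbol 1.
d is a quadratic residue mod p, hence 3923 splits in O_K.

3923 splits in O_K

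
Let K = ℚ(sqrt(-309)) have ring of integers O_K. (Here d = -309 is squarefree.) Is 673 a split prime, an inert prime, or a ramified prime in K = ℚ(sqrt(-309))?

d = -309 ≡ 3 (mod 4), so O_K = ℤ[√-309] and disc(K) = 4d = -1236.
Since gcd(673, -1236) = 1 the prime 673 does not ramify.
Compute (-309/673) via Euler: 364^((673-1)/2) mod 673 = 1, so (-309/673) = 1.
Legendre symbol 1 ⇒ 673 is split.

splits completely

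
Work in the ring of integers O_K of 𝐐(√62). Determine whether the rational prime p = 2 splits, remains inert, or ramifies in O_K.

62 mod 4 = 2, hence disc K = 4·62 = 248 and O_K = ℤ[√62].
Ramification test: 2 | 248. The prime 2 ramifies in K.

ramified — (2) = 𝔭²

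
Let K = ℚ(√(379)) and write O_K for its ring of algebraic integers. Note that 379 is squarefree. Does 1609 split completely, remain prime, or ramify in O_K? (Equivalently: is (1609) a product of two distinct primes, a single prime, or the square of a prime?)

1609 splits in O_K

379 mod 4 = 3, hence disc K = 4·379 = 1516 and O_K = ℤ[√379].
disc(K) = 1516 is not divisible by 1609; 1609 is unramified.
Compute (379/1609) via Euler: 379^((1609-1)/2) mod 1609 = 1, so (379/1609) = 1.
Legendre symbol 1 ⇒ 1609 is split.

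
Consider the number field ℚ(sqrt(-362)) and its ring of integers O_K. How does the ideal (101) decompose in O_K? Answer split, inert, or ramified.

remains prime (inert)

-362 mod 4 = 2, hence disc K = 4·(-362) = -1448 and O_K = ℤ[√-362].
disc(K) = -1448 is not divisible by 101; 101 is unramified.
Compute (-362/101) via Euler: 42^((101-1)/2) mod 101 = 100, so (-362/101) = -1.
Legendre symbol -1 ⇒ 101 is inert.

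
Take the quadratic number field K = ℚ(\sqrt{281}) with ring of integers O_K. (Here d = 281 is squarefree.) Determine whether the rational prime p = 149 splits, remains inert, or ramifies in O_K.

p splits

d = 281 ≡ 1 (mod 4), so O_K = ℤ[(1+√281)/2] and disc(K) = d = 281.
149 ∤ 281, so 149 is unramified.
Compute (281/149) via Euler: 132^((149-1)/2) mod 149 = 1, so (281/149) = 1.
Legendre symbol 1 ⇒ 149 is split.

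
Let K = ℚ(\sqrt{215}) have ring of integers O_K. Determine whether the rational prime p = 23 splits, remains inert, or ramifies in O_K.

215 mod 4 = 3, hence disc K = 4·215 = 860 and O_K = ℤ[√215].
disc(K) = 860 is not divisible by 23; 23 is unramified.
Compute (215/23) via Euler: 8^((23-1)/2) mod 23 = 1, so (215/23) = 1.
(215/23) = 1, so 23 splits.

split — (23) = 𝔭₁𝔭₂ with 𝔭₁ ≠ 𝔭₂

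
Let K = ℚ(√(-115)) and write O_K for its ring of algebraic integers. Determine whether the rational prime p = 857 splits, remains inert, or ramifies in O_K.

857 remains inert

Since -115 ≡ 1 mod 4, the ring of integers is ℤ[(1+√-115)/2] with discriminant -115.
857 ∤ -115, so 857 is unramified.
Compute (-115/857) via Euler: 742^((857-1)/2) mod 857 = 856, so (-115/857) = -1.
d is a non-residue mod p, hence 857 remains inert in O_K.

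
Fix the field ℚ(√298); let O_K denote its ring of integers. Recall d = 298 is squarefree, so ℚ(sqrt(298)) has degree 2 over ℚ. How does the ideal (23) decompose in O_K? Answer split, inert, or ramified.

remains prime (inert)

298 mod 4 = 2, hence disc K = 4·298 = 1192 and O_K = ℤ[√298].
disc(K) = 1192 is not divisible by 23; 23 is unramified.
Legendre symbol by Euler's criterion: (298/23) ≡ 298^11 ≡ 22 (mod 23), i.e. (298/23) = -1.
(298/23) = -1, so 23 is inert.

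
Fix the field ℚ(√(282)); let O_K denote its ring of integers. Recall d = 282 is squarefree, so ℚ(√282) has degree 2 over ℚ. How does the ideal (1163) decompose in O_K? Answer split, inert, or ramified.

Since 282 ≢ 1 mod 4, the ring of integers is ℤ[√282] with discriminant 4·282 = 1128.
Since gcd(1163, 1128) = 1 the prime 1163 does not ramify.
(282/1163) = 282^581 mod 1163 = 1162, giving Legendre symbol -1.
Legendre symbol -1 ⇒ 1163 is inert.

1163 remains inert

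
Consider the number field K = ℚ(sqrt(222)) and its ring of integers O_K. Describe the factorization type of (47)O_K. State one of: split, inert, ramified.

splits completely

Since 222 ≢ 1 mod 4, the ring of integers is ℤ[√222] with discriminant 4·222 = 888.
disc(K) = 888 is not divisible by 47; 47 is unramified.
Compute (222/47) via Euler: 34^((47-1)/2) mod 47 = 1, so (222/47) = 1.
(222/47) = 1, so 47 splits.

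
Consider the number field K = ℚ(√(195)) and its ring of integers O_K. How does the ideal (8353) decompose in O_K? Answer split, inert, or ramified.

split — (8353) = 𝔭₁𝔭₂ with 𝔭₁ ≠ 𝔭₂

d = 195 ≡ 3 (mod 4), so O_K = ℤ[√195] and disc(K) = 4d = 780.
disc(K) = 780 is not divisible by 8353; 8353 is unramified.
(195/8353) = 195^4176 mod 8353 = 1, giving Legendre symbol 1.
Legendre symbol 1 ⇒ 8353 is split.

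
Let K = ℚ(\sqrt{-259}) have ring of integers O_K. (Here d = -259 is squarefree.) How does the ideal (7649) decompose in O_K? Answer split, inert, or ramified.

remains prime (inert)

-259 mod 4 = 1, hence disc K = -259 and O_K = ℤ[(1+√-259)/2].
Since gcd(7649, -259) = 1 the prime 7649 does not ramify.
Euler's criterion: (-259)^3824 mod 7649 = 7648. Thus (-259|7649) = -1.
Legendre symbol -1 ⇒ 7649 is inert.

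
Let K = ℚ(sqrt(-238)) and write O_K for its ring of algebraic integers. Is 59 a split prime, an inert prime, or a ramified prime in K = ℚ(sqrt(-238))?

p splits

d = -238 ≡ 2 (mod 4), so O_K = ℤ[√-238] and disc(K) = 4d = -952.
Since gcd(59, -952) = 1 the prime 59 does not ramify.
(-238/59) = 57^29 mod 59 = 1, giving Legendre symbol 1.
d is a quadratic residue mod p, hence 59 splits in O_K.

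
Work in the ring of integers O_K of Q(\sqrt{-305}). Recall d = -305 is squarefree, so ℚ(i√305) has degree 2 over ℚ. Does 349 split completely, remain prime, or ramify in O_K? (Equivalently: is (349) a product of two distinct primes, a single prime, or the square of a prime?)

Since -305 ≢ 1 mod 4, the ring of integers is ℤ[√-305] with discriminant 4·(-305) = -1220.
Since gcd(349, -1220) = 1 the prime 349 does not ramify.
Euler's criterion: (-305)^174 mod 349 = 348. Thus (-305|349) = -1.
d is a non-residue mod p, hence 349 remains inert in O_K.

349 remains inert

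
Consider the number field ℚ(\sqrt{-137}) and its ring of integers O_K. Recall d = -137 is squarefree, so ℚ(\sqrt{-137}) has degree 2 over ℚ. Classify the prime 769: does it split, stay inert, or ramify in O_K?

Since -137 ≢ 1 mod 4, the ring of integers is ℤ[√-137] with discriminant 4·(-137) = -548.
769 ∤ -548, so 769 is unramified.
(-137/769) = 632^384 mod 769 = 768, giving Legendre symbol -1.
(-137/769) = -1, so 769 is inert.

p is inert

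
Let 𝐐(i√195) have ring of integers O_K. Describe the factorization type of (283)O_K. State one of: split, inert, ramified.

inert — (283) stays prime in O_K

-195 mod 4 = 1, hence disc K = -195 and O_K = ℤ[(1+√-195)/2].
283 ∤ -195, so 283 is unramified.
(-195/283) = 88^141 mod 283 = 282, giving Legendre symbol -1.
(-195/283) = -1, so 283 is inert.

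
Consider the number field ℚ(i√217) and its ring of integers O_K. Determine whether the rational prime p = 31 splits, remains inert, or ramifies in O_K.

Since -217 ≢ 1 mod 4, the ring of integers is ℤ[√-217] with discriminant 4·(-217) = -868.
31 divides disc(K) = -868, so 31 ramifies.

ramifies in O_K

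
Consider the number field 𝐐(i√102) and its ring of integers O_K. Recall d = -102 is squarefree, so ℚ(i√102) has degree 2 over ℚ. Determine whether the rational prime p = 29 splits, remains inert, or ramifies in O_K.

inert

d = -102 ≡ 2 (mod 4), so O_K = ℤ[√-102] and disc(K) = 4d = -408.
29 ∤ -408, so 29 is unramified.
Euler's criterion: (-102)^14 mod 29 = 28. Thus (-102|29) = -1.
(-102/29) = -1, so 29 is inert.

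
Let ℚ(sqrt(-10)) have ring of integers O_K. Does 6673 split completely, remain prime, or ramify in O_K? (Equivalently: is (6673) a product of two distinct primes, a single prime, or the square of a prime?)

Since -10 ≢ 1 mod 4, the ring of integers is ℤ[√-10] with discriminant 4·(-10) = -40.
disc(K) = -40 is not divisible by 6673; 6673 is unramified.
(-10/6673) = 6663^3336 mod 6673 = 6672, giving Legendre symbol -1.
(-10/6673) = -1, so 6673 is inert.

remains prime (inert)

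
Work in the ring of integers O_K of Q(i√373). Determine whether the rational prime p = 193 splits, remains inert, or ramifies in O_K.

inert

-373 mod 4 = 3, hence disc K = 4·(-373) = -1492 and O_K = ℤ[√-373].
193 ∤ -1492, so 193 is unramified.
(-373/193) = 13^96 mod 193 = 192, giving Legendre symbol -1.
Legendre symbol -1 ⇒ 193 is inert.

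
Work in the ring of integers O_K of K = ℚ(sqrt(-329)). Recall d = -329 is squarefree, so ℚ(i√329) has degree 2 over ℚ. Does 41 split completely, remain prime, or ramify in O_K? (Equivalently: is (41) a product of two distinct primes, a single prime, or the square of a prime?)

d = -329 ≡ 3 (mod 4), so O_K = ℤ[√-329] and disc(K) = 4d = -1316.
disc(K) = -1316 is not divisible by 41; 41 is unramified.
Legendre symbol by Euler's criterion: (-329/41) ≡ (-329)^20 ≡ 1 (mod 41), i.e. (-329/41) = 1.
(-329/41) = 1, so 41 splits.

split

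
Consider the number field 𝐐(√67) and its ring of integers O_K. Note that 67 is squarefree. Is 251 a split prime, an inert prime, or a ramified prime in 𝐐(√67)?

Since 67 ≢ 1 mod 4, the ring of integers is ℤ[√67] with discriminant 4·67 = 268.
disc(K) = 268 is not divisible by 251; 251 is unramified.
(67/251) = 67^125 mod 251 = 1, giving Legendre symbol 1.
d is a quadratic residue mod p, hence 251 splits in O_K.

splits completely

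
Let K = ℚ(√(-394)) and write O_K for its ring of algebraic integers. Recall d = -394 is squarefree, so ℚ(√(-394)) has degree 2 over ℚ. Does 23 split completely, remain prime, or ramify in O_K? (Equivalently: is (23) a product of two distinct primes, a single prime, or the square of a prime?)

remains prime (inert)

-394 mod 4 = 2, hence disc K = 4·(-394) = -1576 and O_K = ℤ[√-394].
disc(K) = -1576 is not divisible by 23; 23 is unramified.
(-394/23) = 20^11 mod 23 = 22, giving Legendre symbol -1.
Legendre symbol -1 ⇒ 23 is inert.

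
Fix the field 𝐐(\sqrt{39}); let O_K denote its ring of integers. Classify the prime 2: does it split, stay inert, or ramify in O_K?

Since 39 ≢ 1 mod 4, the ring of integers is ℤ[√39] with discriminant 4·39 = 156.
disc(K) = 156 = 2·78, so p = 2 is ramified.

p ramifies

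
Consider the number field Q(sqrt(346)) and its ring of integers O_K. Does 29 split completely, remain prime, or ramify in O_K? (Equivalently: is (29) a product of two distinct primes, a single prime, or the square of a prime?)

Since 346 ≢ 1 mod 4, the ring of integers is ℤ[√346] with discriminant 4·346 = 1384.
disc(K) = 1384 is not divisible by 29; 29 is unramified.
Euler's criterion: 346^14 mod 29 = 28. Thus (346|29) = -1.
(346/29) = -1, so 29 is inert.

p is inert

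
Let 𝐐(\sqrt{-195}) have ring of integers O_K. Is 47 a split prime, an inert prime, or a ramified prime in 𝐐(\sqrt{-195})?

p is inert

Since -195 ≡ 1 mod 4, the ring of integers is ℤ[(1+√-195)/2] with discriminant -195.
disc(K) = -195 is not divisible by 47; 47 is unramified.
Euler's criterion: (-195)^23 mod 47 = 46. Thus (-195|47) = -1.
Legendre symbol -1 ⇒ 47 is inert.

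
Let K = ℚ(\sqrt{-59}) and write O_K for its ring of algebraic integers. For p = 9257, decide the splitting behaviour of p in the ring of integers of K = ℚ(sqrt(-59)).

Since -59 ≡ 1 mod 4, the ring of integers is ℤ[(1+√-59)/2] with discriminant -59.
Since gcd(9257, -59) = 1 the prime 9257 does not ramify.
Legendre symbol by Euler's criterion: (-59/9257) ≡ (-59)^4628 ≡ 1 (mod 9257), i.e. (-59/9257) = 1.
d is a quadratic residue mod p, hence 9257 splits in O_K.

split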